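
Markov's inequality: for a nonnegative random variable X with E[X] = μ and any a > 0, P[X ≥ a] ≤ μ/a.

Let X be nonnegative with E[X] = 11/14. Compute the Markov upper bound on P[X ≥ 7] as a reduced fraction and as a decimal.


μ = E[X] = 11/14, a = 7.
Markov: P[X ≥ 7] ≤ μ/a = (11/14)/7 = 11/98.
Numerically: ≈ 0.11224.
(Since a = 7 > μ = 0.78571, the bound 11/98 is < 1 and informative.)

P[X ≥ 7] ≤ 11/98 ≈ 0.11224.


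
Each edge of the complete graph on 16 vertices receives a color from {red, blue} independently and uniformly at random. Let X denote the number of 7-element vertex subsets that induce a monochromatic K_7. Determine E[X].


Let X = Σ_S X_S over the C(16, 7) = 11440 subsets S of size 7, where X_S = 1 if the K_7 on S is monochromatic.
For a fixed S, the K_7 on S has C(7, 2) = 21 edges. P[all 21 edges red] = (1/2)^21, and likewise for blue, so P[monochromatic] = 2·(1/2)^21 = 2^{1 − 21} = 1/1048576.
By linearity: E[X] = C(16, 7) · 2^{1 − 21} = 11440 · 1/1048576 = 715/65536.
Numerically: E[X] ≈ 0.0109.

E[X] = C(16,7)·2^(1−C(7,2)) = 715/65536 ≈ 0.0109.


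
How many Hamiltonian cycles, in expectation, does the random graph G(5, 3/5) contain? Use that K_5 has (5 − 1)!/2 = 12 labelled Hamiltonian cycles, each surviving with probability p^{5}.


K_5 has (5 − 1)!/2 = 12 labelled Hamiltonian cycles.
For each such Hamiltonian cycle H, let X_H = 1 if all 5 edges of H are present in G. Then P[X_H = 1] = p^{5} = (3/5)^{5} = 243/3125.
By linearity of expectation: E[X] = Σ_H E[X_H] = 12 · p^{5} = 12 · 243/3125 = 2916/3125.
Numerically: E[X] ≈ 0.93312.

E[X] = 12 · (3/5)^{5} = 2916/3125 ≈ 0.93312.


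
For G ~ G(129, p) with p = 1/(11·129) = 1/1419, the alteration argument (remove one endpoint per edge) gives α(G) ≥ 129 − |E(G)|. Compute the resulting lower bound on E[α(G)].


E[|E(G)|] = C(129, 2)·p = 8256 · (1/1419) = 64/11.
E[α(G)] ≥ n − E[|E(G)|] = 129 − 64/11 = 1355/11.
Numerically: ≈ 123.1818.
(This is only a lower bound; the true E[α(G)] may be larger.)

E[α(G)] ≥ 1355/11 ≈ 123.1818.


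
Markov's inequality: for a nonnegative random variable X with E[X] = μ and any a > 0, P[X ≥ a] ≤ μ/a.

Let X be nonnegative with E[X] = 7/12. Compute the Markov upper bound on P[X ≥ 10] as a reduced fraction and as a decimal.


μ = E[X] = 7/12, a = 10.
Markov: P[X ≥ 10] ≤ μ/a = (7/12)/10 = 7/120.
Numerically: ≈ 0.05833.
(Since a = 10 > μ = 0.58333, the bound 7/120 is < 1 and informative.)

P[X ≥ 10] ≤ 7/120 ≈ 0.05833.


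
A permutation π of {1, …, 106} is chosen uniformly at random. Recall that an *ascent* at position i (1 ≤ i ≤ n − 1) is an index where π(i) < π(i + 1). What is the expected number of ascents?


Write X = Σ X_I over i = 1, …, 105, with X_I the indicator of one ascent.
There are 105 indicators.
For each fixed i, the pair (π(i), π(i+1)) is a uniformly random ordered pair of distinct values from {1, …, 106}; by symmetry P[π(i) < π(i+1)] = 1/2.
By linearity: E[X] = 105 · (1/2) = (106 − 1) · (1/2) = 105/2 ≈ 52.5000.

E[X] = 105/2 = 52.5000.


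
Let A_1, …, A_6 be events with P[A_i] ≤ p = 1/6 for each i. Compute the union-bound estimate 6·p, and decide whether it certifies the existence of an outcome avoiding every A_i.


Union bound: P[∪_{i=1}^{6} A_i] ≤ Σ_i P[A_i] ≤ 6·p = 6·(1/6) = 1.
Numerically: 1 ≈ 1.00000.
Is 1 < 1? NO.
Since the bound 1 is ≥ 1, the union bound is uninformative here; it does NOT by itself certify existence.

6·p = 1 ≈ 1.00000; existence NOT certified by the union bound.


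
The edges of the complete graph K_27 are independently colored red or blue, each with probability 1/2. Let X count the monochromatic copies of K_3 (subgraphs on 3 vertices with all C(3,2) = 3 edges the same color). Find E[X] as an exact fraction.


Let X = Σ_S X_S over the C(27, 3) = 2925 subsets S of size 3, where X_S = 1 if the K_3 on S is monochromatic.
For a fixed S, the K_3 on S has C(3, 2) = 3 edges. P[all 3 edges red] = (1/2)^3, and likewise for blue, so P[monochromatic] = 2·(1/2)^3 = 2^{1 − 3} = 1/4.
By linearity: E[X] = C(27, 3) · 2^{1 − 3} = 2925 · 1/4 = 2925/4.
Numerically: E[X] ≈ 731.250.

E[X] = C(27,3)·2^(1−C(3,2)) = 2925/4 ≈ 731.250.


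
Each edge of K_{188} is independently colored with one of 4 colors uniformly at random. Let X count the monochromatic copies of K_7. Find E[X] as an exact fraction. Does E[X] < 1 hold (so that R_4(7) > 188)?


E[X] = C(188, 7) · 4^{1 − 21} = 1470936391496 · 4^{−20} = 1470936391496/1099511627776.
As a reduced fraction: E[X] = 183867048937/137438953472 ≈ 1.33781.
Is E[X] < 1? NO.
Since E[X] ≥ 1, the first-moment bound is inconclusive at n = 188; it does NOT by itself certify R_4(7) > 188.

E[X] = 183867048937/137438953472 ≈ 1.33781; E[X] ≥ 1; first-moment method inconclusive here.


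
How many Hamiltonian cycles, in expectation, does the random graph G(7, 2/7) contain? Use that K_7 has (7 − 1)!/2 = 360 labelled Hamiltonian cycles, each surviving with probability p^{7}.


K_7 has (7 − 1)!/2 = 360 labelled Hamiltonian cycles.
For each such Hamiltonian cycle H, let X_H = 1 if all 7 edges of H are present in G. Then P[X_H = 1] = p^{7} = (2/7)^{7} = 128/823543.
Summing the indicators: E[X] = Σ_H E[X_H] = 360 · p^{7} = 360 · 128/823543 = 46080/823543.
Numerically: E[X] ≈ 0.055953.

E[X] = 360 · (2/7)^{7} = 46080/823543 ≈ 0.055953.


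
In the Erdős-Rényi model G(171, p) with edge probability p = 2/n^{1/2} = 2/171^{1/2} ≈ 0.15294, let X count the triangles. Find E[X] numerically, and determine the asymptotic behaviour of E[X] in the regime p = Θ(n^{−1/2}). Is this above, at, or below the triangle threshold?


Number of potential triangles: C(171, 3) = 818805.
Each occurs with probability p³ ≈ (0.15294)³ ≈ 3.5776333e-03.
By linearity: E[X] = C(171, 3)·p³ ≈ 818805 · 3.5776333e-03 ≈ 2929.38402.
Since α = 1/2 < 1, p = c/n^{1/2} ≫ 1/n is above the triangle threshold p ~ 1/n. Asymptotically E[X] ~ (c³/6)·n^{3(1−α)} = (2³/6)·n^{1.5} → ∞; triangles are abundant w.h.p.

E[X] ≈ 2929.38402; in regime p = Θ(1/n^{1/2}) E[X] diverges (above the triangle threshold p ~ 1/n).


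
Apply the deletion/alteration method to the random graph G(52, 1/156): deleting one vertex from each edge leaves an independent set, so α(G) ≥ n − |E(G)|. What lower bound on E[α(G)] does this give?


E[|E(G)|] = C(52, 2)·p = 1326 · (1/156) = 17/2.
E[α(G)] ≥ n − E[|E(G)|] = 52 − 17/2 = 87/2.
Numerically: ≈ 43.500000.
(This is only a lower bound; the true E[α(G)] may be larger.)

E[α(G)] ≥ 87/2 ≈ 43.500000.


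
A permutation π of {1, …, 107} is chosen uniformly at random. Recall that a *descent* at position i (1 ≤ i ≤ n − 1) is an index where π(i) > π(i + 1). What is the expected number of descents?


Write X = Σ X_I over i = 1, …, 106, with X_I the indicator of one descent.
There are 106 indicators.
For each fixed i, the pair (π(i), π(i+1)) is a uniformly random ordered pair of distinct values from {1, …, 107}; by symmetry P[π(i) > π(i+1)] = 1/2.
By linearity: E[X] = 106 · (1/2) = (107 − 1) · (1/2) = 53 ≈ 53.0000.

E[X] = 53 = 53.0000.


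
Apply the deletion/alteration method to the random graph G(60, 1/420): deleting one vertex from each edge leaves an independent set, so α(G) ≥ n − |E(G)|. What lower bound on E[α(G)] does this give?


E[|E(G)|] = C(60, 2)·p = 1770 · (1/420) = 59/14.
E[α(G)] ≥ n − E[|E(G)|] = 60 − 59/14 = 781/14.
Numerically: ≈ 55.786.
(This is only a lower bound; the true E[α(G)] may be larger.)

E[α(G)] ≥ 781/14 ≈ 55.786.


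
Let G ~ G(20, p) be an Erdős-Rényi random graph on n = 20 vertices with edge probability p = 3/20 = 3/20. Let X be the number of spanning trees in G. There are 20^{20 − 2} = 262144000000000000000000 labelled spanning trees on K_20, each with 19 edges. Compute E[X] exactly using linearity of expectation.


K_20 has 20^{20 − 2} = 262144000000000000000000 labelled spanning trees.
For each such spanning tree H, let X_H = 1 if all 19 edges of H are present in G. Then P[X_H = 1] = p^{19} = (3/20)^{19} = 1162261467/5242880000000000000000000.
By linearity of expectation: E[X] = Σ_H E[X_H] = 262144000000000000000000 · p^{19} = 262144000000000000000000 · 1162261467/5242880000000000000000000 = 1162261467/20.
Numerically: E[X] ≈ 5.811e+07.

E[X] = 262144000000000000000000 · (3/20)^{19} = 1162261467/20 ≈ 5.811e+07.


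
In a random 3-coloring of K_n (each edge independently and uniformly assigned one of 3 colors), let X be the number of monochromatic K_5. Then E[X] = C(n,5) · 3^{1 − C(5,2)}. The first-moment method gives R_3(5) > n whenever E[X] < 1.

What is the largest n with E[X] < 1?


We need C(n, 5) · 3^{1 − 10} < 1, i.e. C(n, 5) < 3^{10 − 1} = 19683.
Check values of n near the boundary:
  n = 14: C(14, 5) = 2002; 2002 < 19683? YES
  n = 15: C(15, 5) = 3003; 3003 < 19683? YES
  n = 16: C(16, 5) = 4368; 4368 < 19683? YES
  n = 17: C(17, 5) = 6188; 6188 < 19683? YES
  n = 18: C(18, 5) = 8568; 8568 < 19683? YES
  n = 19: C(19, 5) = 11628; 11628 < 19683? YES
  n = 20: C(20, 5) = 15504; 15504 < 19683? YES
  n = 21: C(21, 5) = 20349; 20349 < 19683? NO
The largest n with C(n, 5) < 19683 is n = 20 (where E[X] = 5168/6561 ≈ 0.787685). Hence R_3(5) > 20, i.e. R_3(5) ≥ 21.

Largest n = 20; hence R_3(5) > 20.


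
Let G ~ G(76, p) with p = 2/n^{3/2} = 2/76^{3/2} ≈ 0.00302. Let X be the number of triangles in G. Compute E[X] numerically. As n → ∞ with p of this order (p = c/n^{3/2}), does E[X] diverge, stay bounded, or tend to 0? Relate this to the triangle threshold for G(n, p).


Number of potential triangles: C(76, 3) = 70300.
Each occurs with probability p³ ≈ (0.00302)³ ≈ 2.75061e-08.
By linearity: E[X] = C(76, 3)·p³ ≈ 70300 · 2.75061e-08 ≈ 0.002.
Since α = 3/2 > 1, p = c/n^{3/2} = o(1/n) is below the triangle threshold p ~ 1/n. Asymptotically E[X] ~ (c³/6)·n^{3(1−α)} = (2³/6)·n^{-1.5} → 0, so by Markov's inequality G has no triangles w.h.p.

E[X] ≈ 0.002; in regime p = Θ(1/n^{3/2}) E[X] tends to 0 (below the triangle threshold p ~ 1/n).


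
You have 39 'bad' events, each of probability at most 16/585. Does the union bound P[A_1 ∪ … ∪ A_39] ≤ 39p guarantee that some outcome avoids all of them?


Union bound: P[∪_{i=1}^{39} A_i] ≤ Σ_i P[A_i] ≤ 39·p = 39·(16/585) = 16/15.
Numerically: 16/15 ≈ 1.06667.
Is 16/15 < 1? NO.
Since the bound 16/15 is ≥ 1, the union bound is uninformative here; it does NOT by itself certify existence.

39·p = 16/15 ≈ 1.06667; existence NOT certified by the union bound.


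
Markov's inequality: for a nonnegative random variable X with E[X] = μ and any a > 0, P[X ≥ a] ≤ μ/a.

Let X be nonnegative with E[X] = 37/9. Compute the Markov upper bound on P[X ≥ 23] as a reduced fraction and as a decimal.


μ = E[X] = 37/9, a = 23.
Markov: P[X ≥ 23] ≤ μ/a = (37/9)/23 = 37/207.
Numerically: ≈ 0.179.
(Since a = 23 > μ = 4.111, the bound 37/207 is < 1 and informative.)

P[X ≥ 23] ≤ 37/207 ≈ 0.179.


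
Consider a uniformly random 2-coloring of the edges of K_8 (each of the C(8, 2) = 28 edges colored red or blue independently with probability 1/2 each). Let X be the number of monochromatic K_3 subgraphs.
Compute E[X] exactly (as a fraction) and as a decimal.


Let X = Σ_S X_S over the C(8, 3) = 56 subsets S of size 3, where X_S = 1 if the K_3 on S is monochromatic.
For a fixed S, the K_3 on S has C(3, 2) = 3 edges. P[all 3 edges red] = (1/2)^3, and likewise for blue, so P[monochromatic] = 2·(1/2)^3 = 2^{1 − 3} = 1/4.
Summing: E[X] = C(8, 3) · 2^{1 − 3} = 56 · 1/4 = 14.
Numerically: E[X] ≈ 14.0000.

E[X] = C(8,3)·2^(1−C(3,2)) = 14 ≈ 14.0000.


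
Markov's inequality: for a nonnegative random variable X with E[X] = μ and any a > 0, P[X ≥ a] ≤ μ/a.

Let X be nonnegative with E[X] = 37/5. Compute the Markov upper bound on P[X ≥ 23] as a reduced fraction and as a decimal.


μ = E[X] = 37/5, a = 23.
Markov: P[X ≥ 23] ≤ μ/a = (37/5)/23 = 37/115.
Numerically: ≈ 0.32174.
(Since a = 23 > μ = 7.40000, the bound 37/115 is < 1 and informative.)

P[X ≥ 23] ≤ 37/115 ≈ 0.32174.


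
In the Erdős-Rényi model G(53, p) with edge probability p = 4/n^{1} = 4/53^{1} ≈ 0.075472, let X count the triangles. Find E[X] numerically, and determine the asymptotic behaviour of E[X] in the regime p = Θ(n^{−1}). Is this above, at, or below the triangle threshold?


Number of potential triangles: C(53, 3) = 23426.
Each occurs with probability p³ ≈ (0.075472)³ ≈ 4.2988507e-04.
By linearity: E[X] = C(53, 3)·p³ ≈ 23426 · 4.2988507e-04 ≈ 10.07049.
Here α = 1, so p = 4/n is exactly at the triangle threshold p ~ 1/n. Asymptotically E[X] → c³/6 = 4³/6 = 32/3 ≈ 10.66667, a bounded constant. In this regime the triangle count is asymptotically Poisson(c³/6).

E[X] ≈ 10.07049; in regime p = Θ(1/n^{1}) E[X] stays bounded (at the triangle threshold p ~ 1/n).


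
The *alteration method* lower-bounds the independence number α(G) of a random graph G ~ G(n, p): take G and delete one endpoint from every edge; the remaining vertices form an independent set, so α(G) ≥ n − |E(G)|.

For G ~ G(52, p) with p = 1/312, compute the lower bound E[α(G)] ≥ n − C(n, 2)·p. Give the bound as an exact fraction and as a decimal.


E[|E(G)|] = C(52, 2)·p = 1326 · (1/312) = 17/4.
E[α(G)] ≥ n − E[|E(G)|] = 52 − 17/4 = 191/4.
Numerically: ≈ 47.75000.
(This is only a lower bound; the true E[α(G)] may be larger.)

E[α(G)] ≥ 191/4 ≈ 47.75000.


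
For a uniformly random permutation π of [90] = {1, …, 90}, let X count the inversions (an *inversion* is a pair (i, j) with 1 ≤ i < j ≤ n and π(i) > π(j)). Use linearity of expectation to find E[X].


Write X = Σ X_I over the C(90, 2) = 4005 pairs i < j, with X_I the indicator of one inversion.
There are 4005 indicators.
For each fixed pair i < j, the values π(i) and π(j) are two distinct elements of {1, …, 90} in uniformly random order; by symmetry P[π(i) > π(j)] = 1/2.
By linearity: E[X] = 4005 · (1/2) = C(90, 2) · (1/2) = 4005/2 = 4005/2 ≈ 2002.5000.

E[X] = 4005/2 = 2002.5000.


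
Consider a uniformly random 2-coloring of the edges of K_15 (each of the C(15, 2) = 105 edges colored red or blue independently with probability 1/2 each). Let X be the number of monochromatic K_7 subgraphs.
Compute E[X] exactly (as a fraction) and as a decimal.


Let X = Σ_S X_S over the C(15, 7) = 6435 subsets S of size 7, where X_S = 1 if the K_7 on S is monochromatic.
For a fixed S, the K_7 on S has C(7, 2) = 21 edges. P[all 21 edges red] = (1/2)^21, and likewise for blue, so P[monochromatic] = 2·(1/2)^21 = 2^{1 − 21} = 1/1048576.
By linearity: E[X] = C(15, 7) · 2^{1 − 21} = 6435 · 1/1048576 = 6435/1048576.
Numerically: E[X] ≈ 0.00614.

E[X] = C(15,7)·2^(1−C(7,2)) = 6435/1048576 ≈ 0.00614.


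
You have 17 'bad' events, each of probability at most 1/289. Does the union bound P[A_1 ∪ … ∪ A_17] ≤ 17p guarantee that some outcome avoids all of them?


Union bound: P[∪_{i=1}^{17} A_i] ≤ Σ_i P[A_i] ≤ 17·p = 17·(1/289) = 1/17.
Numerically: 1/17 ≈ 0.059.
Is 1/17 < 1? YES.
Since P[∪ A_i] ≤ 1/17 < 1, the complement has P[∩ A_i^c] ≥ 1 − 1/17 = 16/17 > 0, so some outcome avoids every A_i.

17·p = 1/17 ≈ 0.059; existence CERTIFIED by the union bound.


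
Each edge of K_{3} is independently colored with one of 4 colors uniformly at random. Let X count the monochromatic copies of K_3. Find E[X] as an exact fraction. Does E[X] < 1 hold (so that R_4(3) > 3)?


E[X] = C(3, 3) · 4^{1 − 3} = 1 · 4^{−2} = 1/16.
As a reduced fraction: E[X] = 1/16 ≈ 0.062500.
Is E[X] < 1? YES.
Since E[X] < 1, there exists a 4-coloring of K_{3} with no monochromatic K_3; hence R_4(3) > 3.

E[X] = 1/16 ≈ 0.062500; E[X] < 1, so R_4(3) > 3.


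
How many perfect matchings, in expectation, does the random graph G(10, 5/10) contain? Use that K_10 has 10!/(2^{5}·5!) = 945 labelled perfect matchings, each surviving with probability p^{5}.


K_10 has 10!/(2^{5}·5!) = 945 labelled perfect matchings.
For each such perfect matching H, let X_H = 1 if all 5 edges of H are present in G. Then P[X_H = 1] = p^{5} = (1/2)^{5} = 1/32.
Summing the indicators: E[X] = Σ_H E[X_H] = 945 · p^{5} = 945 · 1/32 = 945/32.
Numerically: E[X] ≈ 29.531.

E[X] = 945 · (1/2)^{5} = 945/32 ≈ 29.531.


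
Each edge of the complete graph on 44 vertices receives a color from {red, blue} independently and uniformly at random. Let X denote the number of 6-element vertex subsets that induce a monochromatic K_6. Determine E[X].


Let X = Σ_S X_S over the C(44, 6) = 7059052 subsets S of size 6, where X_S = 1 if the K_6 on S is monochromatic.
For a fixed S, the K_6 on S has C(6, 2) = 15 edges. P[all 15 edges red] = (1/2)^15, and likewise for blue, so P[monochromatic] = 2·(1/2)^15 = 2^{1 − 15} = 1/16384.
By linearity of expectation: E[X] = C(44, 6) · 2^{1 − 15} = 7059052 · 1/16384 = 1764763/4096.
Numerically: E[X] ≈ 430.850.

E[X] = C(44,6)·2^(1−C(6,2)) = 1764763/4096 ≈ 430.850.


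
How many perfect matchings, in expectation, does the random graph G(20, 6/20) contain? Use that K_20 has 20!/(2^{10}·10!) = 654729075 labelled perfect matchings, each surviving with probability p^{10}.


K_20 has 20!/(2^{10}·10!) = 654729075 labelled perfect matchings.
For each such perfect matching H, let X_H = 1 if all 10 edges of H are present in G. Then P[X_H = 1] = p^{10} = (3/10)^{10} = 59049/10000000000.
Summing the indicators: E[X] = Σ_H E[X_H] = 654729075 · p^{10} = 654729075 · 59049/10000000000 = 1546443885987/400000000.
Numerically: E[X] ≈ 3.87e+03.

E[X] = 654729075 · (3/10)^{10} = 1546443885987/400000000 ≈ 3.87e+03.


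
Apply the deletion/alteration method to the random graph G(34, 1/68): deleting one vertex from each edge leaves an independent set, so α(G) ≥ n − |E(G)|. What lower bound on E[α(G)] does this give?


E[|E(G)|] = C(34, 2)·p = 561 · (1/68) = 33/4.
E[α(G)] ≥ n − E[|E(G)|] = 34 − 33/4 = 103/4.
Numerically: ≈ 25.75000.
(This is only a lower bound; the true E[α(G)] may be larger.)

E[α(G)] ≥ 103/4 ≈ 25.75000.


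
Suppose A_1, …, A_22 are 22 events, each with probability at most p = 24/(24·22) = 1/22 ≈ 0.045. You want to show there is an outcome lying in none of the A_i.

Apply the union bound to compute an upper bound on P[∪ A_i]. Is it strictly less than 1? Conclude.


Union bound: P[∪_{i=1}^{22} A_i] ≤ Σ_i P[A_i] ≤ 22·p = 22·(1/22) = 1.
Numerically: 1 ≈ 1.000.
Is 1 < 1? NO.
Since the bound 1 is ≥ 1, the union bound is uninformative here; it does NOT by itself certify existence.

22·p = 1 ≈ 1.000; existence NOT certified by the union bound.


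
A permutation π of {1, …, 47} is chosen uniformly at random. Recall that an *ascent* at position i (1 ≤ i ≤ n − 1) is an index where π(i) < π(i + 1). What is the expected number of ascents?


Write X = Σ X_I over i = 1, …, 46, with X_I the indicator of one ascent.
There are 46 indicators.
For each fixed i, the pair (π(i), π(i+1)) is a uniformly random ordered pair of distinct values from {1, …, 47}; by symmetry P[π(i) < π(i+1)] = 1/2.
By linearity: E[X] = 46 · (1/2) = (47 − 1) · (1/2) = 23 ≈ 23.00000.

E[X] = 23 = 23.00000.


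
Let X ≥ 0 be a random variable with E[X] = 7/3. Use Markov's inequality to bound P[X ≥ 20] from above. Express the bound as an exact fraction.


μ = E[X] = 7/3, a = 20.
Markov: P[X ≥ 20] ≤ μ/a = (7/3)/20 = 7/60.
Numerically: ≈ 0.117.
(Since a = 20 > μ = 2.333, the bound 7/60 is < 1 and informative.)

P[X ≥ 20] ≤ 7/60 ≈ 0.117.


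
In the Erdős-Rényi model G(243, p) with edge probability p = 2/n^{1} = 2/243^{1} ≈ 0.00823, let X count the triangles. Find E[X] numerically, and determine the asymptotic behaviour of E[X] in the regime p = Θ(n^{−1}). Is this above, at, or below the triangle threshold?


Number of potential triangles: C(243, 3) = 2362041.
Each occurs with probability p³ ≈ (0.00823)³ ≈ 5.57534e-07.
By linearity: E[X] = C(243, 3)·p³ ≈ 2362041 · 5.57534e-07 ≈ 1.317.
Here α = 1, so p = 2/n is exactly at the triangle threshold p ~ 1/n. Asymptotically E[X] → c³/6 = 2³/6 = 4/3 ≈ 1.333, a bounded constant. In this regime the triangle count is asymptotically Poisson(c³/6).

E[X] ≈ 1.317; in regime p = Θ(1/n^{1}) E[X] stays bounded (at the triangle threshold p ~ 1/n).


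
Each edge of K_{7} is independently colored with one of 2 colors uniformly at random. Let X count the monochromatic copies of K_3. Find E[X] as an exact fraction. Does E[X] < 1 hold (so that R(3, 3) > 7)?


E[X] = C(7, 3) · 2^{1 − 3} = 35 · 2^{−2} = 35/4.
As a reduced fraction: E[X] = 35/4 ≈ 8.7500000.
Is E[X] < 1? NO.
Since E[X] ≥ 1, the first-moment bound is inconclusive at n = 7; it does NOT by itself certify R(3, 3) > 7.

E[X] = 35/4 ≈ 8.7500000; E[X] ≥ 1; first-moment method inconclusive here.


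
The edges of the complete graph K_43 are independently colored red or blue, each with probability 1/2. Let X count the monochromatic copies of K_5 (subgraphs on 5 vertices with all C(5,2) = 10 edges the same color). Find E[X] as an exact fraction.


Let X = Σ_S X_S over the C(43, 5) = 962598 subsets S of size 5, where X_S = 1 if the K_5 on S is monochromatic.
For a fixed S, the K_5 on S has C(5, 2) = 10 edges. P[all 10 edges red] = (1/2)^10, and likewise for blue, so P[monochromatic] = 2·(1/2)^10 = 2^{1 − 10} = 1/512.
By linearity: E[X] = C(43, 5) · 2^{1 − 10} = 962598 · 1/512 = 481299/256.
Numerically: E[X] ≈ 1880.07422.

E[X] = C(43,5)·2^(1−C(5,2)) = 481299/256 ≈ 1880.07422.


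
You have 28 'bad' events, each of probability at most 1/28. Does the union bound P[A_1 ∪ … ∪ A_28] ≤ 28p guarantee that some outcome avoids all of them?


Union bound: P[∪_{i=1}^{28} A_i] ≤ Σ_i P[A_i] ≤ 28·p = 28·(1/28) = 1.
Numerically: 1 ≈ 1.000.
Is 1 < 1? NO.
Since the bound 1 is ≥ 1, the union bound is uninformative here; it does NOT by itself certify existence.

28·p = 1 ≈ 1.000; existence NOT certified by the union bound.


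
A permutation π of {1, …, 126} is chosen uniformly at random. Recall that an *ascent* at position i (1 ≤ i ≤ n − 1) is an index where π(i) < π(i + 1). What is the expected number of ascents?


Write X = Σ X_I over i = 1, …, 125, with X_I the indicator of one ascent.
There are 125 indicators.
For each fixed i, the pair (π(i), π(i+1)) is a uniformly random ordered pair of distinct values from {1, …, 126}; by symmetry P[π(i) < π(i+1)] = 1/2.
By linearity: E[X] = 125 · (1/2) = (126 − 1) · (1/2) = 125/2 ≈ 62.50000.

E[X] = 125/2 = 62.50000.


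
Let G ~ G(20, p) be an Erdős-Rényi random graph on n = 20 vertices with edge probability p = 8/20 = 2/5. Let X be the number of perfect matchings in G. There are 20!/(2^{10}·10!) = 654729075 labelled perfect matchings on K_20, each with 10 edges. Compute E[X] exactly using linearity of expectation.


K_20 has 20!/(2^{10}·10!) = 654729075 labelled perfect matchings.
For each such perfect matching H, let X_H = 1 if all 10 edges of H are present in G. Then P[X_H = 1] = p^{10} = (2/5)^{10} = 1024/9765625.
By linearity: E[X] = Σ_H E[X_H] = 654729075 · p^{10} = 654729075 · 1024/9765625 = 26817702912/390625.
Numerically: E[X] ≈ 6.87e+04.

E[X] = 654729075 · (2/5)^{10} = 26817702912/390625 ≈ 6.87e+04.


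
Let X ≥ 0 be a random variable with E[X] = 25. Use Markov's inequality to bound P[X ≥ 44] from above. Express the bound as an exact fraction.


μ = E[X] = 25, a = 44.
Markov: P[X ≥ 44] ≤ μ/a = (25)/44 = 25/44.
Numerically: ≈ 0.5682.
(Since a = 44 > μ = 25.0000, the bound 25/44 is < 1 and informative.)

P[X ≥ 44] ≤ 25/44 ≈ 0.5682.


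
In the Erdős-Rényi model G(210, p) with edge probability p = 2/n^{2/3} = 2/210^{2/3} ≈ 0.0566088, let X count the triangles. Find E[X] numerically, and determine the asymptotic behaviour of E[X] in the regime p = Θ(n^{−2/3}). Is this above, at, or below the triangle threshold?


Number of potential triangles: C(210, 3) = 1521520.
Each occurs with probability p³ ≈ (0.0566088)³ ≈ 1.81405896e-04.
By linearity: E[X] = C(210, 3)·p³ ≈ 1521520 · 1.81405896e-04 ≈ 276.012698.
Since α = 2/3 < 1, p = c/n^{2/3} ≫ 1/n is above the triangle threshold p ~ 1/n. Asymptotically E[X] ~ (c³/6)·n^{3(1−α)} = (2³/6)·n^{1} → ∞; triangles are abundant w.h.p.

E[X] ≈ 276.012698; in regime p = Θ(1/n^{2/3}) E[X] diverges (above the triangle threshold p ~ 1/n).


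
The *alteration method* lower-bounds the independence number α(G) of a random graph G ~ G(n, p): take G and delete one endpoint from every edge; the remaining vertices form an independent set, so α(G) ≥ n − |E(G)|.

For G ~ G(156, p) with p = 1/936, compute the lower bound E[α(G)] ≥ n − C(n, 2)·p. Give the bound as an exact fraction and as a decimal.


E[|E(G)|] = C(156, 2)·p = 12090 · (1/936) = 155/12.
E[α(G)] ≥ n − E[|E(G)|] = 156 − 155/12 = 1717/12.
Numerically: ≈ 143.08333.
(This is only a lower bound; the true E[α(G)] may be larger.)

E[α(G)] ≥ 1717/12 ≈ 143.08333.


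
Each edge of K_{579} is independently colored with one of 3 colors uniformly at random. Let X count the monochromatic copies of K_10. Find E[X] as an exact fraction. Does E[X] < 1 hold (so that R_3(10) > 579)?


E[X] = C(579, 10) · 3^{1 − 45} = 1079152988140386124680 · 3^{−44} = 1079152988140386124680/984770902183611232881.
As a reduced fraction: E[X] = 359717662713462041560/328256967394537077627 ≈ 1.0958417.
Is E[X] < 1? NO.
Since E[X] ≥ 1, the first-moment bound is inconclusive at n = 579; it does NOT by itself certify R_3(10) > 579.

E[X] = 359717662713462041560/328256967394537077627 ≈ 1.0958417; E[X] ≥ 1; first-moment method inconclusive here.


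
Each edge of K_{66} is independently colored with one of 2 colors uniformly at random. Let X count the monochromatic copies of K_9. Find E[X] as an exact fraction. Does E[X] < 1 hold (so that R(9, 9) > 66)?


E[X] = C(66, 9) · 2^{1 − 36} = 37014131440 · 2^{−35} = 37014131440/34359738368.
As a reduced fraction: E[X] = 2313383215/2147483648 ≈ 1.07725.
Is E[X] < 1? NO.
Since E[X] ≥ 1, the first-moment bound is inconclusive at n = 66; it does NOT by itself certify R(9, 9) > 66.

E[X] = 2313383215/2147483648 ≈ 1.07725; E[X] ≥ 1; first-moment method inconclusive here.


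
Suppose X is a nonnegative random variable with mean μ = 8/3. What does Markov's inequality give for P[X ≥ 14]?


μ = E[X] = 8/3, a = 14.
Markov: P[X ≥ 14] ≤ μ/a = (8/3)/14 = 4/21.
Numerically: ≈ 0.1905.
(Since a = 14 > μ = 2.6667, the bound 4/21 is < 1 and informative.)

P[X ≥ 14] ≤ 4/21 ≈ 0.1905.


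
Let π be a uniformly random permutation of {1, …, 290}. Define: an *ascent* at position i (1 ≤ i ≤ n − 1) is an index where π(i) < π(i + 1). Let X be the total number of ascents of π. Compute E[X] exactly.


Write X = Σ X_I over i = 1, …, 289, with X_I the indicator of one ascent.
There are 289 indicators.
For each fixed i, the pair (π(i), π(i+1)) is a uniformly random ordered pair of distinct values from {1, …, 290}; by symmetry P[π(i) < π(i+1)] = 1/2.
By linearity: E[X] = 289 · (1/2) = (290 − 1) · (1/2) = 289/2 ≈ 144.500000.

E[X] = 289/2 = 144.500000.


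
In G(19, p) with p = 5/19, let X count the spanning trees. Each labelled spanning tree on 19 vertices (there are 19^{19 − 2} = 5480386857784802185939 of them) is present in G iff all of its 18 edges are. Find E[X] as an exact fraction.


K_19 has 19^{19 − 2} = 5480386857784802185939 labelled spanning trees.
For each such spanning tree H, let X_H = 1 if all 18 edges of H are present in G. Then P[X_H = 1] = p^{18} = (5/19)^{18} = 3814697265625/104127350297911241532841.
By linearity of expectation: E[X] = Σ_H E[X_H] = 5480386857784802185939 · p^{18} = 5480386857784802185939 · 3814697265625/104127350297911241532841 = 3814697265625/19.
Numerically: E[X] ≈ 2.00774e+11.

E[X] = 5480386857784802185939 · (5/19)^{18} = 3814697265625/19 ≈ 2.00774e+11.


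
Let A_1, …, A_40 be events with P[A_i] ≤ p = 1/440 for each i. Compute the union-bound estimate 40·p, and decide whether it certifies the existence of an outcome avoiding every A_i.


Union bound: P[∪_{i=1}^{40} A_i] ≤ Σ_i P[A_i] ≤ 40·p = 40·(1/440) = 1/11.
Numerically: 1/11 ≈ 0.0909.
Is 1/11 < 1? YES.
Since P[∪ A_i] ≤ 1/11 < 1, the complement has P[∩ A_i^c] ≥ 1 − 1/11 = 10/11 > 0, so some outcome avoids every A_i.

40·p = 1/11 ≈ 0.0909; existence CERTIFIED by the union bound.


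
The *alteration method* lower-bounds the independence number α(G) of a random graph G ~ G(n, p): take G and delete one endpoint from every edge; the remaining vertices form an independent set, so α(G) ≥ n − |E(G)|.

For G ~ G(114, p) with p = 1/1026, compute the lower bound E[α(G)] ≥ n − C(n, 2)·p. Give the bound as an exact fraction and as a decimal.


E[|E(G)|] = C(114, 2)·p = 6441 · (1/1026) = 113/18.
E[α(G)] ≥ n − E[|E(G)|] = 114 − 113/18 = 1939/18.
Numerically: ≈ 107.72222.
(This is only a lower bound; the true E[α(G)] may be larger.)

E[α(G)] ≥ 1939/18 ≈ 107.72222.


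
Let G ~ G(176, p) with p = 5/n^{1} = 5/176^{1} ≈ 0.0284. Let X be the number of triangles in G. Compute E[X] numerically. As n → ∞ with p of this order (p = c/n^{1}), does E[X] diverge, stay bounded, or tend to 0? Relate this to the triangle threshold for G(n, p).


Number of potential triangles: C(176, 3) = 893200.
Each occurs with probability p³ ≈ (0.0284)³ ≈ 2.29283e-05.
By linearity: E[X] = C(176, 3)·p³ ≈ 893200 · 2.29283e-05 ≈ 20.480.
Here α = 1, so p = 5/n is exactly at the triangle threshold p ~ 1/n. Asymptotically E[X] → c³/6 = 5³/6 = 125/6 ≈ 20.833, a bounded constant. In this regime the triangle count is asymptotically Poisson(c³/6).

E[X] ≈ 20.480; in regime p = Θ(1/n^{1}) E[X] stays bounded (at the triangle threshold p ~ 1/n).


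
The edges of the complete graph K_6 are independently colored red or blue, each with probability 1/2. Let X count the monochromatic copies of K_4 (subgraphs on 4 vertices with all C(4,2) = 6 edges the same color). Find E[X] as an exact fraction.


Let X = Σ_S X_S over the C(6, 4) = 15 subsets S of size 4, where X_S = 1 if the K_4 on S is monochromatic.
For a fixed S, the K_4 on S has C(4, 2) = 6 edges. P[all 6 edges red] = (1/2)^6, and likewise for blue, so P[monochromatic] = 2·(1/2)^6 = 2^{1 − 6} = 1/32.
By linearity: E[X] = C(6, 4) · 2^{1 − 6} = 15 · 1/32 = 15/32.
Numerically: E[X] ≈ 0.46875.

E[X] = C(6,4)·2^(1−C(4,2)) = 15/32 ≈ 0.46875.


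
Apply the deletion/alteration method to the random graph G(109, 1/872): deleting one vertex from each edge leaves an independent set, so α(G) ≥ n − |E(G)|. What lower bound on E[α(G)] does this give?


E[|E(G)|] = C(109, 2)·p = 5886 · (1/872) = 27/4.
E[α(G)] ≥ n − E[|E(G)|] = 109 − 27/4 = 409/4.
Numerically: ≈ 102.25000.
(This is only a lower bound; the true E[α(G)] may be larger.)

E[α(G)] ≥ 409/4 ≈ 102.25000.


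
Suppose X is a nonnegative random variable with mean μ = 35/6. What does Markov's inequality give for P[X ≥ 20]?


μ = E[X] = 35/6, a = 20.
Markov: P[X ≥ 20] ≤ μ/a = (35/6)/20 = 7/24.
Numerically: ≈ 0.29167.
(Since a = 20 > μ = 5.83333, the bound 7/24 is < 1 and informative.)

P[X ≥ 20] ≤ 7/24 ≈ 0.29167.


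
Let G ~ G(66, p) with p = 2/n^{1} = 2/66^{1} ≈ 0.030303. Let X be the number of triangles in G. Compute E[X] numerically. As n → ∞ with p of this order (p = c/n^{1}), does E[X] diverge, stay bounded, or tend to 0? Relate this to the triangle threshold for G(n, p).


Number of potential triangles: C(66, 3) = 45760.
Each occurs with probability p³ ≈ (0.030303)³ ≈ 2.78264741e-05.
By linearity: E[X] = C(66, 3)·p³ ≈ 45760 · 2.78264741e-05 ≈ 1.273339.
Here α = 1, so p = 2/n is exactly at the triangle threshold p ~ 1/n. Asymptotically E[X] → c³/6 = 2³/6 = 4/3 ≈ 1.333333, a bounded constant. In this regime the triangle count is asymptotically Poisson(c³/6).

E[X] ≈ 1.273339; in regime p = Θ(1/n^{1}) E[X] stays bounded (at the triangle threshold p ~ 1/n).


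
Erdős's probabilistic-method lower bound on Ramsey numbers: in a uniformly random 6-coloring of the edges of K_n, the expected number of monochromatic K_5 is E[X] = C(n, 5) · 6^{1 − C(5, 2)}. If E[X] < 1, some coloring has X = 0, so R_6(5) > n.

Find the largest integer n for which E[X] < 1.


We need C(n, 5) · 6^{1 − 10} < 1, i.e. C(n, 5) < 6^{10 − 1} = 10077696.
Check values of n near the boundary:
  n = 61: C(61, 5) = 5949147; 5949147 < 10077696? YES
  n = 62: C(62, 5) = 6471002; 6471002 < 10077696? YES
  n = 63: C(63, 5) = 7028847; 7028847 < 10077696? YES
  n = 64: C(64, 5) = 7624512; 7624512 < 10077696? YES
  n = 65: C(65, 5) = 8259888; 8259888 < 10077696? YES
  n = 66: C(66, 5) = 8936928; 8936928 < 10077696? YES
  n = 67: C(67, 5) = 9657648; 9657648 < 10077696? YES
  n = 68: C(68, 5) = 10424128; 10424128 < 10077696? NO
  n = 69: C(69, 5) = 11238513; 11238513 < 10077696? NO
The largest n with C(n, 5) < 10077696 is n = 67 (where E[X] = 67067/69984 ≈ 0.9583). Hence R_6(5) > 67, i.e. R_6(5) ≥ 68.

Largest n = 67; hence R_6(5) > 67.


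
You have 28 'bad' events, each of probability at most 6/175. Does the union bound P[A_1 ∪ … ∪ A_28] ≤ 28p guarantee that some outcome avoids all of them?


Union bound: P[∪_{i=1}^{28} A_i] ≤ Σ_i P[A_i] ≤ 28·p = 28·(6/175) = 24/25.
Numerically: 24/25 ≈ 0.960000.
Is 24/25 < 1? YES.
Since P[∪ A_i] ≤ 24/25 < 1, the complement has P[∩ A_i^c] ≥ 1 − 24/25 = 1/25 > 0, so some outcome avoids every A_i.

28·p = 24/25 ≈ 0.960000; existence CERTIFIED by the union bound.


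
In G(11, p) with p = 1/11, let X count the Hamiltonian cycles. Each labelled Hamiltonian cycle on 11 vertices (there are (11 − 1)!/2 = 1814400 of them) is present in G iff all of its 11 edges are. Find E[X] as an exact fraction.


K_11 has (11 − 1)!/2 = 1814400 labelled Hamiltonian cycles.
For each such Hamiltonian cycle H, let X_H = 1 if all 11 edges of H are present in G. Then P[X_H = 1] = p^{11} = (1/11)^{11} = 1/285311670611.
By linearity of expectation: E[X] = Σ_H E[X_H] = 1814400 · p^{11} = 1814400 · 1/285311670611 = 1814400/285311670611.
Numerically: E[X] ≈ 6.359e-06.

E[X] = 1814400 · (1/11)^{11} = 1814400/285311670611 ≈ 6.359e-06.


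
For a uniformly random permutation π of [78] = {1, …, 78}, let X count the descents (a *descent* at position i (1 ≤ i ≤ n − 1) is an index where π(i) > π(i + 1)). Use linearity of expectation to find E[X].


Write X = Σ X_I over i = 1, …, 77, with X_I the indicator of one descent.
There are 77 indicators.
For each fixed i, the pair (π(i), π(i+1)) is a uniformly random ordered pair of distinct values from {1, …, 78}; by symmetry P[π(i) > π(i+1)] = 1/2.
By linearity: E[X] = 77 · (1/2) = (78 − 1) · (1/2) = 77/2 ≈ 38.500.

E[X] = 77/2 = 38.500.


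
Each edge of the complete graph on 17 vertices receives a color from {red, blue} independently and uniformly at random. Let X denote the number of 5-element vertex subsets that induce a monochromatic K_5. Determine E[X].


Let X = Σ_S X_S over the C(17, 5) = 6188 subsets S of size 5, where X_S = 1 if the K_5 on S is monochromatic.
For a fixed S, the K_5 on S has C(5, 2) = 10 edges. P[all 10 edges red] = (1/2)^10, and likewise for blue, so P[monochromatic] = 2·(1/2)^10 = 2^{1 − 10} = 1/512.
By linearity: E[X] = C(17, 5) · 2^{1 − 10} = 6188 · 1/512 = 1547/128.
Numerically: E[X] ≈ 12.0859.

E[X] = C(17,5)·2^(1−C(5,2)) = 1547/128 ≈ 12.0859.


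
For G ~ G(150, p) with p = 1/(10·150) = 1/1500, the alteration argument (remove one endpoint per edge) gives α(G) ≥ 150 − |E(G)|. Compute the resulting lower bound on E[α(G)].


E[|E(G)|] = C(150, 2)·p = 11175 · (1/1500) = 149/20.
E[α(G)] ≥ n − E[|E(G)|] = 150 − 149/20 = 2851/20.
Numerically: ≈ 142.55000.
(This is only a lower bound; the true E[α(G)] may be larger.)

E[α(G)] ≥ 2851/20 ≈ 142.55000.


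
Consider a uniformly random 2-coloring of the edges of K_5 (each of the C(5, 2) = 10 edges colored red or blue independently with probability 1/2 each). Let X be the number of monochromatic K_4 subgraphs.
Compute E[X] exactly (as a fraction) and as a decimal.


Let X = Σ_S X_S over the C(5, 4) = 5 subsets S of size 4, where X_S = 1 if the K_4 on S is monochromatic.
For a fixed S, the K_4 on S has C(4, 2) = 6 edges. P[all 6 edges red] = (1/2)^6, and likewise for blue, so P[monochromatic] = 2·(1/2)^6 = 2^{1 − 6} = 1/32.
By linearity: E[X] = C(5, 4) · 2^{1 − 6} = 5 · 1/32 = 5/32.
Numerically: E[X] ≈ 0.156.

E[X] = C(5,4)·2^(1−C(4,2)) = 5/32 ≈ 0.156.


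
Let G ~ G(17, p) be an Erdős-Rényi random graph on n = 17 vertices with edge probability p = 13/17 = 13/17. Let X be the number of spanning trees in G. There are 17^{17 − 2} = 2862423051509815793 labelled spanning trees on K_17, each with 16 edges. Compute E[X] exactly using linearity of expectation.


K_17 has 17^{17 − 2} = 2862423051509815793 labelled spanning trees.
For each such spanning tree H, let X_H = 1 if all 16 edges of H are present in G. Then P[X_H = 1] = p^{16} = (13/17)^{16} = 665416609183179841/48661191875666868481.
Summing the indicators: E[X] = Σ_H E[X_H] = 2862423051509815793 · p^{16} = 2862423051509815793 · 665416609183179841/48661191875666868481 = 665416609183179841/17.
Numerically: E[X] ≈ 3.91e+16.

E[X] = 2862423051509815793 · (13/17)^{16} = 665416609183179841/17 ≈ 3.91e+16.


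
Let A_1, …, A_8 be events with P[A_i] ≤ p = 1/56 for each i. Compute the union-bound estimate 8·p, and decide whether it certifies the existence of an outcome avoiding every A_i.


Union bound: P[∪_{i=1}^{8} A_i] ≤ Σ_i P[A_i] ≤ 8·p = 8·(1/56) = 1/7.
Numerically: 1/7 ≈ 0.142857.
Is 1/7 < 1? YES.
Since P[∪ A_i] ≤ 1/7 < 1, the complement has P[∩ A_i^c] ≥ 1 − 1/7 = 6/7 > 0, so some outcome avoids every A_i.

8·p = 1/7 ≈ 0.142857; existence CERTIFIED by the union bound.


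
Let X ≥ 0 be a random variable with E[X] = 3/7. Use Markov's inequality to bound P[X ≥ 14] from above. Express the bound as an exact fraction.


μ = E[X] = 3/7, a = 14.
Markov: P[X ≥ 14] ≤ μ/a = (3/7)/14 = 3/98.
Numerically: ≈ 0.031.
(Since a = 14 > μ = 0.429, the bound 3/98 is < 1 and informative.)

P[X ≥ 14] ≤ 3/98 ≈ 0.031.


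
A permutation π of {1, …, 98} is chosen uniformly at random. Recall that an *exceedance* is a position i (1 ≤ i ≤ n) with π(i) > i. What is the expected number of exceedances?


Write X = Σ_{i=1}^{98} X_i, where X_i = 1_{π(i) > i}.
For each fixed i, π(i) is uniform over {1, …, 98} (marginal of a uniform permutation), so P[π(i) > i] = (n − i)/n. Summing: Σ_{i=1}^{98} (n − i)/n = (0 + 1 + … + 97)/98 = 98(98 − 1)/(2·98) = (98 − 1)/2.
Hence E[X] = Σ_{i=1}^{98} (98 − i)/98 = 97/2 ≈ 48.5000.

E[X] = 97/2 = 48.5000.


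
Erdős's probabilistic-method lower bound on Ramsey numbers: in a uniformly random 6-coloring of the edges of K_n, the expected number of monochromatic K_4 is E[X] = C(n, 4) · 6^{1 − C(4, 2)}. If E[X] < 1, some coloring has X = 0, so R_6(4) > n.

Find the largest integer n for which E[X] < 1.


We need C(n, 4) · 6^{1 − 6} < 1, i.e. C(n, 4) < 6^{6 − 1} = 7776.
Check values of n near the boundary:
  n = 21: C(21, 4) = 5985; 5985 < 7776? YES
  n = 22: C(22, 4) = 7315; 7315 < 7776? YES
  n = 23: C(23, 4) = 8855; 8855 < 7776? NO
  n = 24: C(24, 4) = 10626; 10626 < 7776? NO
  n = 25: C(25, 4) = 12650; 12650 < 7776? NO
The largest n with C(n, 4) < 7776 is n = 22 (where E[X] = 7315/7776 ≈ 0.9407150). Hence R_6(4) > 22, i.e. R_6(4) ≥ 23.

Largest n = 22; hence R_6(4) > 22.


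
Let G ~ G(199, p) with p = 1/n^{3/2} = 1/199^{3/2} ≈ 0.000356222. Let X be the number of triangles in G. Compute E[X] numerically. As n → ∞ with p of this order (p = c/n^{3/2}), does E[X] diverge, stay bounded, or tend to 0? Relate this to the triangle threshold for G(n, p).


Number of potential triangles: C(199, 3) = 1293699.
Each occurs with probability p³ ≈ (0.000356222)³ ≈ 4.52023648e-11.
By linearity: E[X] = C(199, 3)·p³ ≈ 1293699 · 4.52023648e-11 ≈ 0.000058.
Since α = 3/2 > 1, p = c/n^{3/2} = o(1/n) is below the triangle threshold p ~ 1/n. Asymptotically E[X] ~ (c³/6)·n^{3(1−α)} = (1³/6)·n^{-1.5} → 0, so by Markov's inequality G has no triangles w.h.p.

E[X] ≈ 0.000058; in regime p = Θ(1/n^{3/2}) E[X] tends to 0 (below the triangle threshold p ~ 1/n).
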